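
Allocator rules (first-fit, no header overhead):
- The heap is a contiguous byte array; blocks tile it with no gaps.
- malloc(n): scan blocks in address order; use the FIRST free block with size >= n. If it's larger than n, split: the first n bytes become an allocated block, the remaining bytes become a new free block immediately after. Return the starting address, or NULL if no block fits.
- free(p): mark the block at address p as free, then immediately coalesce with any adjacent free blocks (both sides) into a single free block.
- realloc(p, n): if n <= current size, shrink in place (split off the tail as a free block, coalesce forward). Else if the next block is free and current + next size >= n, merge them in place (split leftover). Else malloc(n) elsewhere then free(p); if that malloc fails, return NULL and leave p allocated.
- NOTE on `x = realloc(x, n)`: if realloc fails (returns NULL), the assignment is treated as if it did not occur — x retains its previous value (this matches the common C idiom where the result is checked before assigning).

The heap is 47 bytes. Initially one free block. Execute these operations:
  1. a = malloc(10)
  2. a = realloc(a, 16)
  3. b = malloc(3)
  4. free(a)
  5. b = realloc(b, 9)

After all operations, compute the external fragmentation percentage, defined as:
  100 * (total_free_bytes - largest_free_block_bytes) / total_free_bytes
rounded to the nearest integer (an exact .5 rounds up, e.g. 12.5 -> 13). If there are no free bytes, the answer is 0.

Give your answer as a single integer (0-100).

Op 1: a = malloc(10) -> a = 0; heap: [0-9 ALLOC][10-46 FREE]
Op 2: a = realloc(a, 16) -> a = 0; heap: [0-15 ALLOC][16-46 FREE]
Op 3: b = malloc(3) -> b = 16; heap: [0-15 ALLOC][16-18 ALLOC][19-46 FREE]
Op 4: free(a) -> (freed a); heap: [0-15 FREE][16-18 ALLOC][19-46 FREE]
Op 5: b = realloc(b, 9) -> b = 16; heap: [0-15 FREE][16-24 ALLOC][25-46 FREE]
Free blocks: [16 22] total_free=38 largest=22 -> 100*(38-22)/38 = 1600/38 ≈ 42.105 -> rounds to 42

Answer: 42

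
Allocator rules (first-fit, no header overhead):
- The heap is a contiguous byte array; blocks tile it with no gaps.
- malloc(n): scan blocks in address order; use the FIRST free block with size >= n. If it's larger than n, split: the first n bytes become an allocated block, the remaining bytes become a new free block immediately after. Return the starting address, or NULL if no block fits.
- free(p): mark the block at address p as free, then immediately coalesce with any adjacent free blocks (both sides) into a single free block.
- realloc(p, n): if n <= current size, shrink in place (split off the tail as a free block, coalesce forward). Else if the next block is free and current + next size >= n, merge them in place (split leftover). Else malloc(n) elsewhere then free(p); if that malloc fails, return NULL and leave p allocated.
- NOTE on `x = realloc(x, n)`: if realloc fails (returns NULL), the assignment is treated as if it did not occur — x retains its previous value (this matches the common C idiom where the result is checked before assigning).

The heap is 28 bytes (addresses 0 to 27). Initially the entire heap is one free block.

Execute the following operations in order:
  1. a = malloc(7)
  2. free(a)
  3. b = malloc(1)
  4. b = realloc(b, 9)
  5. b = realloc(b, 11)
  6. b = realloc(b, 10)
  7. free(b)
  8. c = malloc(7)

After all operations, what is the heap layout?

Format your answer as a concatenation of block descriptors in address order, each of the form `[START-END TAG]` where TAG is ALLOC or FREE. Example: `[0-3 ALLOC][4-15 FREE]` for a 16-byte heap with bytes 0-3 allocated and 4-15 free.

Op 1: a = malloc(7) -> a = 0; heap: [0-6 ALLOC][7-27 FREE]
Op 2: free(a) -> (freed a); heap: [0-27 FREE]
Op 3: b = malloc(1) -> b = 0; heap: [0-0 ALLOC][1-27 FREE]
Op 4: b = realloc(b, 9) -> b = 0; heap: [0-8 ALLOC][9-27 FREE]
Op 5: b = realloc(b, 11) -> b = 0; heap: [0-10 ALLOC][11-27 FREE]
Op 6: b = realloc(b, 10) -> b = 0; heap: [0-9 ALLOC][10-27 FREE]
Op 7: free(b) -> (freed b); heap: [0-27 FREE]
Op 8: c = malloc(7) -> c = 0; heap: [0-6 ALLOC][7-27 FREE]

Answer: [0-6 ALLOC][7-27 FREE]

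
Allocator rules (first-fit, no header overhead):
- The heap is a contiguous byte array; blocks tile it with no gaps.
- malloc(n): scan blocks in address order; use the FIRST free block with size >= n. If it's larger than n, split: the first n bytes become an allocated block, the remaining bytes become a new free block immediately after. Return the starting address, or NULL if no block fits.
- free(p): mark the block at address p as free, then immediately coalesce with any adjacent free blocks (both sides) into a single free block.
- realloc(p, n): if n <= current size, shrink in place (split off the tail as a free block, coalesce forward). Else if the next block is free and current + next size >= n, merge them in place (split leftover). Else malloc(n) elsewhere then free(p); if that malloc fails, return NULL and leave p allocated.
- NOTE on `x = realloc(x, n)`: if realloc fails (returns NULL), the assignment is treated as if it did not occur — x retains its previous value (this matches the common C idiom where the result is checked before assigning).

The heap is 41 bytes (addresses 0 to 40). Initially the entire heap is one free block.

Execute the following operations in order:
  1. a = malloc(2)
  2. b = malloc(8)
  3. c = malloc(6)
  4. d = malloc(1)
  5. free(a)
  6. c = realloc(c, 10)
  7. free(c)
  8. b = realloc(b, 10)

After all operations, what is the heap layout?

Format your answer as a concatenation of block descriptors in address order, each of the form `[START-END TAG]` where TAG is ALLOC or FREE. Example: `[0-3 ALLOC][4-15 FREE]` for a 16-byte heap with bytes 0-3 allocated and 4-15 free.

Op 1: a = malloc(2) -> a = 0; heap: [0-1 ALLOC][2-40 FREE]
Op 2: b = malloc(8) -> b = 2; heap: [0-1 ALLOC][2-9 ALLOC][10-40 FREE]
Op 3: c = malloc(6) -> c = 10; heap: [0-1 ALLOC][2-9 ALLOC][10-15 ALLOC][16-40 FREE]
Op 4: d = malloc(1) -> d = 16; heap: [0-1 ALLOC][2-9 ALLOC][10-15 ALLOC][16-16 ALLOC][17-40 FREE]
Op 5: free(a) -> (freed a); heap: [0-1 FREE][2-9 ALLOC][10-15 ALLOC][16-16 ALLOC][17-40 FREE]
Op 6: c = realloc(c, 10) -> c = 17; heap: [0-1 FREE][2-9 ALLOC][10-15 FREE][16-16 ALLOC][17-26 ALLOC][27-40 FREE]
Op 7: free(c) -> (freed c); heap: [0-1 FREE][2-9 ALLOC][10-15 FREE][16-16 ALLOC][17-40 FREE]
Op 8: b = realloc(b, 10) -> b = 2; heap: [0-1 FREE][2-11 ALLOC][12-15 FREE][16-16 ALLOC][17-40 FREE]

Answer: [0-1 FREE][2-11 ALLOC][12-15 FREE][16-16 ALLOC][17-40 FREE]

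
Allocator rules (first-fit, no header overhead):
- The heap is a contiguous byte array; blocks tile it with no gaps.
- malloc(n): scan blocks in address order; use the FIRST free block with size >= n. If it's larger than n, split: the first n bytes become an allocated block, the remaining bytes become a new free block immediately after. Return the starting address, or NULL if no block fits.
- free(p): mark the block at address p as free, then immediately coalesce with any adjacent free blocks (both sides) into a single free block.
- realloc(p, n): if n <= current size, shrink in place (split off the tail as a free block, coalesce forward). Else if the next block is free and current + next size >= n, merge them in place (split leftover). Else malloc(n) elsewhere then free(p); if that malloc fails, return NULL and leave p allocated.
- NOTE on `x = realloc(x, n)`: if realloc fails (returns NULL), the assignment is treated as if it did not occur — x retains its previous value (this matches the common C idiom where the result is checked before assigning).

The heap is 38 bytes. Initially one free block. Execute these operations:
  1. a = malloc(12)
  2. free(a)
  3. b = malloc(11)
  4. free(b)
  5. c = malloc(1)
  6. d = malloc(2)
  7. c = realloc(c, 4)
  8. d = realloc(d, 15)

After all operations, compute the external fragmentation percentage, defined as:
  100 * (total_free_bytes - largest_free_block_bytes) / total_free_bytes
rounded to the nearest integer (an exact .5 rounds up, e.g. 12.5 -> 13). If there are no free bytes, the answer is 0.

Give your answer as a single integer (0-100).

Op 1: a = malloc(12) -> a = 0; heap: [0-11 ALLOC][12-37 FREE]
Op 2: free(a) -> (freed a); heap: [0-37 FREE]
Op 3: b = malloc(11) -> b = 0; heap: [0-10 ALLOC][11-37 FREE]
Op 4: free(b) -> (freed b); heap: [0-37 FREE]
Op 5: c = malloc(1) -> c = 0; heap: [0-0 ALLOC][1-37 FREE]
Op 6: d = malloc(2) -> d = 1; heap: [0-0 ALLOC][1-2 ALLOC][3-37 FREE]
Op 7: c = realloc(c, 4) -> c = 3; heap: [0-0 FREE][1-2 ALLOC][3-6 ALLOC][7-37 FREE]
Op 8: d = realloc(d, 15) -> d = 7; heap: [0-2 FREE][3-6 ALLOC][7-21 ALLOC][22-37 FREE]
Free blocks: [3 16] total_free=19 largest=16 -> 100*(19-16)/19 = 300/19 ≈ 15.789 -> rounds to 16

Answer: 16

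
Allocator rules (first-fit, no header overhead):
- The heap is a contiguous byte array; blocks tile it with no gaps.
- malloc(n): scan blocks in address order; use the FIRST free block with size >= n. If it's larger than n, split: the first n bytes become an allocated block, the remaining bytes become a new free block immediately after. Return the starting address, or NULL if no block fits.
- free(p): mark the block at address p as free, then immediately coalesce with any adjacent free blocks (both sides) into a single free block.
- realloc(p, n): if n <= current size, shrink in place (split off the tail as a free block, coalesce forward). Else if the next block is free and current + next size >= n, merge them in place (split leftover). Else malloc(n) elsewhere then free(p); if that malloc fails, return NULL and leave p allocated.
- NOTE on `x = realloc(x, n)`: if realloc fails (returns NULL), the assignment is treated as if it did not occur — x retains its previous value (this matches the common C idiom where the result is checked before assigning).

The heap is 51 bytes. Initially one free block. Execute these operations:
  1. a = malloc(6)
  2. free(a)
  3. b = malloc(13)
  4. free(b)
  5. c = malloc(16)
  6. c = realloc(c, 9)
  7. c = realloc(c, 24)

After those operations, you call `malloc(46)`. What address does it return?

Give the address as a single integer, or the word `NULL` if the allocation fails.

Op 1: a = malloc(6) -> a = 0; heap: [0-5 ALLOC][6-50 FREE]
Op 2: free(a) -> (freed a); heap: [0-50 FREE]
Op 3: b = malloc(13) -> b = 0; heap: [0-12 ALLOC][13-50 FREE]
Op 4: free(b) -> (freed b); heap: [0-50 FREE]
Op 5: c = malloc(16) -> c = 0; heap: [0-15 ALLOC][16-50 FREE]
Op 6: c = realloc(c, 9) -> c = 0; heap: [0-8 ALLOC][9-50 FREE]
Op 7: c = realloc(c, 24) -> c = 0; heap: [0-23 ALLOC][24-50 FREE]
malloc(46): first-fit scan over [0-23 ALLOC][24-50 FREE] -> NULL

Answer: NULL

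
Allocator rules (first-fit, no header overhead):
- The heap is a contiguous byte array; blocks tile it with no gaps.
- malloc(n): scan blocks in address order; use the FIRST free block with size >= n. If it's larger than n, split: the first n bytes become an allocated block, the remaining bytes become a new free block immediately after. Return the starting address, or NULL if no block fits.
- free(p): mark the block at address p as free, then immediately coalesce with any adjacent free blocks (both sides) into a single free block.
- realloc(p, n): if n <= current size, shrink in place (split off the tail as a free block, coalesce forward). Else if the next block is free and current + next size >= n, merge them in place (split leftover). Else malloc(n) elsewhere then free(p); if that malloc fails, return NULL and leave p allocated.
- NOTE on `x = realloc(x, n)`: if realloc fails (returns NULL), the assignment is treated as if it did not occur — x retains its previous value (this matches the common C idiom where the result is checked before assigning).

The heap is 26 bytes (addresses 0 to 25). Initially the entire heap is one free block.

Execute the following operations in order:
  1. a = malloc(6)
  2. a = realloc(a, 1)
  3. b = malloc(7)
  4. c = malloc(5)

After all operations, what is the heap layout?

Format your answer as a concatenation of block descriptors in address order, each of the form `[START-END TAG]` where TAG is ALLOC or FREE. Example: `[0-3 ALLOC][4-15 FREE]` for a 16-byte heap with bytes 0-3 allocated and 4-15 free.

Op 1: a = malloc(6) -> a = 0; heap: [0-5 ALLOC][6-25 FREE]
Op 2: a = realloc(a, 1) -> a = 0; heap: [0-0 ALLOC][1-25 FREE]
Op 3: b = malloc(7) -> b = 1; heap: [0-0 ALLOC][1-7 ALLOC][8-25 FREE]
Op 4: c = malloc(5) -> c = 8; heap: [0-0 ALLOC][1-7 ALLOC][8-12 ALLOC][13-25 FREE]

Answer: [0-0 ALLOC][1-7 ALLOC][8-12 ALLOC][13-25 FREE]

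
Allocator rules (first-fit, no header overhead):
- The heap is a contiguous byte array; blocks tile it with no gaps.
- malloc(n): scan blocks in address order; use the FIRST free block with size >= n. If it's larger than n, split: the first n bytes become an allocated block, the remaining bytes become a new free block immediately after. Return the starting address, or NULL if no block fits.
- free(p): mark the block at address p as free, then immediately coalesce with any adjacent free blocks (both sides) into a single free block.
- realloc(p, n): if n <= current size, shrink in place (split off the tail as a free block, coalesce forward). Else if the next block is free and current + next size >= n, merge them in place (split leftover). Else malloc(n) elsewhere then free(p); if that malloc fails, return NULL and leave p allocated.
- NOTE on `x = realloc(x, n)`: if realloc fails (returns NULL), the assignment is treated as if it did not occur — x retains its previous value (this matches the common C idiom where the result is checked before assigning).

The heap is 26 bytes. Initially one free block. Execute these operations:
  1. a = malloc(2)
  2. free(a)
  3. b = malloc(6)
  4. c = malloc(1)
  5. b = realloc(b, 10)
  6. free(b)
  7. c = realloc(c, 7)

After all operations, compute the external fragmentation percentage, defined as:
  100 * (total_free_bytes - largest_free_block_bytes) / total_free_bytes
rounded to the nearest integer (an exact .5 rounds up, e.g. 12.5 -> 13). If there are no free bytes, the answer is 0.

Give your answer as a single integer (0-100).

Answer: 32

Derivation:
Op 1: a = malloc(2) -> a = 0; heap: [0-1 ALLOC][2-25 FREE]
Op 2: free(a) -> (freed a); heap: [0-25 FREE]
Op 3: b = malloc(6) -> b = 0; heap: [0-5 ALLOC][6-25 FREE]
Op 4: c = malloc(1) -> c = 6; heap: [0-5 ALLOC][6-6 ALLOC][7-25 FREE]
Op 5: b = realloc(b, 10) -> b = 7; heap: [0-5 FREE][6-6 ALLOC][7-16 ALLOC][17-25 FREE]
Op 6: free(b) -> (freed b); heap: [0-5 FREE][6-6 ALLOC][7-25 FREE]
Op 7: c = realloc(c, 7) -> c = 6; heap: [0-5 FREE][6-12 ALLOC][13-25 FREE]
Free blocks: [6 13] total_free=19 largest=13 -> 100*(19-13)/19 = 600/19 ≈ 31.579 -> rounds to 32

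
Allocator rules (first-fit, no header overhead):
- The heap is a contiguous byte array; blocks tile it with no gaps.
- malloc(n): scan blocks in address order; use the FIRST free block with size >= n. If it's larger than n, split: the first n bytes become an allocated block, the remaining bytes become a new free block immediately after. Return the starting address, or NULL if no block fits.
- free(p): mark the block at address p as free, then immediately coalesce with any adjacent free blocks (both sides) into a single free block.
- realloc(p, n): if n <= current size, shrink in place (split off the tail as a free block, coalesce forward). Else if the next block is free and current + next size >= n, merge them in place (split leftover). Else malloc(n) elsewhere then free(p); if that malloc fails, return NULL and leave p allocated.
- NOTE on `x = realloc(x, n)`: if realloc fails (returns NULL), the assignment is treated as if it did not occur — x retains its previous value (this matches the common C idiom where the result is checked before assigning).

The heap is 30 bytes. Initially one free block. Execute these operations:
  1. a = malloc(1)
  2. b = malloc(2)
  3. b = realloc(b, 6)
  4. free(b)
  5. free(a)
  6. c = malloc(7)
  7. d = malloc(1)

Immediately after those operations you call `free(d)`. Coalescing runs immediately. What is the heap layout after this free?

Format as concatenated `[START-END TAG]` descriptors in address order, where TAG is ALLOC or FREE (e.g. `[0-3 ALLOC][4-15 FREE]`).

Op 1: a = malloc(1) -> a = 0; heap: [0-0 ALLOC][1-29 FREE]
Op 2: b = malloc(2) -> b = 1; heap: [0-0 ALLOC][1-2 ALLOC][3-29 FREE]
Op 3: b = realloc(b, 6) -> b = 1; heap: [0-0 ALLOC][1-6 ALLOC][7-29 FREE]
Op 4: free(b) -> (freed b); heap: [0-0 ALLOC][1-29 FREE]
Op 5: free(a) -> (freed a); heap: [0-29 FREE]
Op 6: c = malloc(7) -> c = 0; heap: [0-6 ALLOC][7-29 FREE]
Op 7: d = malloc(1) -> d = 7; heap: [0-6 ALLOC][7-7 ALLOC][8-29 FREE]
free(d): d = 7 -> block [7-7 ALLOC]; mark free, coalesce with adjacent free neighbors -> [0-6 ALLOC][7-29 FREE]

Answer: [0-6 ALLOC][7-29 FREE]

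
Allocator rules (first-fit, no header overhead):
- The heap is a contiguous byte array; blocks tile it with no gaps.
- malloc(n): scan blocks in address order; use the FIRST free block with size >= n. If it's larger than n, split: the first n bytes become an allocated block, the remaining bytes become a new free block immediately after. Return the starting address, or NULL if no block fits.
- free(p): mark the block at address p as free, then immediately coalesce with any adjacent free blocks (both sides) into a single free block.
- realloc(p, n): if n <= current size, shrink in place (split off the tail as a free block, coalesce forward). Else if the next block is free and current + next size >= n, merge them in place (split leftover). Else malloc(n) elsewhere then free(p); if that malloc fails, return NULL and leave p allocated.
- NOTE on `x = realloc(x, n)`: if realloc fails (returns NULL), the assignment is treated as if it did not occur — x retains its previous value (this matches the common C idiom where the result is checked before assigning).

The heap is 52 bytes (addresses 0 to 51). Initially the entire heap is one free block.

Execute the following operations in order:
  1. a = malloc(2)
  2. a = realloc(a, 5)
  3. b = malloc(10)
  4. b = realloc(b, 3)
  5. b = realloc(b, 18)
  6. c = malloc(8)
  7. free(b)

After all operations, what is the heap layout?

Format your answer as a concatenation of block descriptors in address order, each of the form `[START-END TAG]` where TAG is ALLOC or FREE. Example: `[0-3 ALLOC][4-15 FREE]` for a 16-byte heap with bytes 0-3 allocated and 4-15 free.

Op 1: a = malloc(2) -> a = 0; heap: [0-1 ALLOC][2-51 FREE]
Op 2: a = realloc(a, 5) -> a = 0; heap: [0-4 ALLOC][5-51 FREE]
Op 3: b = malloc(10) -> b = 5; heap: [0-4 ALLOC][5-14 ALLOC][15-51 FREE]
Op 4: b = realloc(b, 3) -> b = 5; heap: [0-4 ALLOC][5-7 ALLOC][8-51 FREE]
Op 5: b = realloc(b, 18) -> b = 5; heap: [0-4 ALLOC][5-22 ALLOC][23-51 FREE]
Op 6: c = malloc(8) -> c = 23; heap: [0-4 ALLOC][5-22 ALLOC][23-30 ALLOC][31-51 FREE]
Op 7: free(b) -> (freed b); heap: [0-4 ALLOC][5-22 FREE][23-30 ALLOC][31-51 FREE]

Answer: [0-4 ALLOC][5-22 FREE][23-30 ALLOC][31-51 FREE]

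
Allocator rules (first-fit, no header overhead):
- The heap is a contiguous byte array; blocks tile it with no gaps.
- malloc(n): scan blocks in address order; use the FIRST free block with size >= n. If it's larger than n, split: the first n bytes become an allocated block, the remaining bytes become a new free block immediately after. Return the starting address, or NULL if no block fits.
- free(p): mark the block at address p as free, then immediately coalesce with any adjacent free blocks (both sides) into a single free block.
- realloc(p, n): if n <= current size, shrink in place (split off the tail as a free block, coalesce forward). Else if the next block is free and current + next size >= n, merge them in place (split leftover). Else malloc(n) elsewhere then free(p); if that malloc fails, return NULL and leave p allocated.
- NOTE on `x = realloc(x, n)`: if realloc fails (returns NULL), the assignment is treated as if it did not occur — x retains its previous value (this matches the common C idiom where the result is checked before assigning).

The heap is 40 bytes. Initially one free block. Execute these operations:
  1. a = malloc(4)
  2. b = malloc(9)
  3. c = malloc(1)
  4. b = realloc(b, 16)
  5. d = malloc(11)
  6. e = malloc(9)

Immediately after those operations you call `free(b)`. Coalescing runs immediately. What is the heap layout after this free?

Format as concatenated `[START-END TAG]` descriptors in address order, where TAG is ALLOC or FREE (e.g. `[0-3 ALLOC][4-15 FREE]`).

Op 1: a = malloc(4) -> a = 0; heap: [0-3 ALLOC][4-39 FREE]
Op 2: b = malloc(9) -> b = 4; heap: [0-3 ALLOC][4-12 ALLOC][13-39 FREE]
Op 3: c = malloc(1) -> c = 13; heap: [0-3 ALLOC][4-12 ALLOC][13-13 ALLOC][14-39 FREE]
Op 4: b = realloc(b, 16) -> b = 14; heap: [0-3 ALLOC][4-12 FREE][13-13 ALLOC][14-29 ALLOC][30-39 FREE]
Op 5: d = malloc(11) -> d = NULL; heap: [0-3 ALLOC][4-12 FREE][13-13 ALLOC][14-29 ALLOC][30-39 FREE]
Op 6: e = malloc(9) -> e = 4; heap: [0-3 ALLOC][4-12 ALLOC][13-13 ALLOC][14-29 ALLOC][30-39 FREE]
free(b): b = 14 -> block [14-29 ALLOC]; mark free, coalesce with adjacent free neighbors -> [0-3 ALLOC][4-12 ALLOC][13-13 ALLOC][14-39 FREE]

Answer: [0-3 ALLOC][4-12 ALLOC][13-13 ALLOC][14-39 FREE]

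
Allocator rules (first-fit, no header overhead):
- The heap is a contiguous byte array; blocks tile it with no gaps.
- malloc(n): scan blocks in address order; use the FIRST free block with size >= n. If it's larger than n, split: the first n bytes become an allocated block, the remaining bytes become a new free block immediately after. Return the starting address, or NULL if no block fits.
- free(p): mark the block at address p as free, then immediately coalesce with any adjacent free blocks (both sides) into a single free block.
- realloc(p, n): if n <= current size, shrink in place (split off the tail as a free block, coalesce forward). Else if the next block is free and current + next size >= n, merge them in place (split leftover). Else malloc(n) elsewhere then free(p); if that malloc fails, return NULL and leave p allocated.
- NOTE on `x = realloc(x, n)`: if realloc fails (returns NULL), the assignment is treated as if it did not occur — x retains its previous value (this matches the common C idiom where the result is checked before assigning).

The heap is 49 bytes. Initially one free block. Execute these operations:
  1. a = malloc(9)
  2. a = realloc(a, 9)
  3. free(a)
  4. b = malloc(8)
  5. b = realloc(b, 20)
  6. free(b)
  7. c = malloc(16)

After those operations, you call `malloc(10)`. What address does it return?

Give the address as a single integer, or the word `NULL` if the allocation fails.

Answer: 16

Derivation:
Op 1: a = malloc(9) -> a = 0; heap: [0-8 ALLOC][9-48 FREE]
Op 2: a = realloc(a, 9) -> a = 0; heap: [0-8 ALLOC][9-48 FREE]
Op 3: free(a) -> (freed a); heap: [0-48 FREE]
Op 4: b = malloc(8) -> b = 0; heap: [0-7 ALLOC][8-48 FREE]
Op 5: b = realloc(b, 20) -> b = 0; heap: [0-19 ALLOC][20-48 FREE]
Op 6: free(b) -> (freed b); heap: [0-48 FREE]
Op 7: c = malloc(16) -> c = 0; heap: [0-15 ALLOC][16-48 FREE]
malloc(10): first-fit scan over [0-15 ALLOC][16-48 FREE] -> 16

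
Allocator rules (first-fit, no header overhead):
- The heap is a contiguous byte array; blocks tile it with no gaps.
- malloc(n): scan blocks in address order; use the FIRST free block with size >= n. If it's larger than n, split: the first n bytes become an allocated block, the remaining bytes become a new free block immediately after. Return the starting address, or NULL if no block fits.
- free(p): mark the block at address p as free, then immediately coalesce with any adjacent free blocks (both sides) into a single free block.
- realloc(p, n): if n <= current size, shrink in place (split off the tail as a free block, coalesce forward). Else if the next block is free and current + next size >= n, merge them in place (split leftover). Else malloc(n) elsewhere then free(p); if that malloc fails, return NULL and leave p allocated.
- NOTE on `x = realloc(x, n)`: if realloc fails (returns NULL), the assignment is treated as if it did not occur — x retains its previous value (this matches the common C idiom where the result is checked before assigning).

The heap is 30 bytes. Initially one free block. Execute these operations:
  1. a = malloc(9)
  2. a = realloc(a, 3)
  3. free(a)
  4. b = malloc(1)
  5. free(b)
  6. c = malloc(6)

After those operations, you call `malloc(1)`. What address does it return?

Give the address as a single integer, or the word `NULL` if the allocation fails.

Op 1: a = malloc(9) -> a = 0; heap: [0-8 ALLOC][9-29 FREE]
Op 2: a = realloc(a, 3) -> a = 0; heap: [0-2 ALLOC][3-29 FREE]
Op 3: free(a) -> (freed a); heap: [0-29 FREE]
Op 4: b = malloc(1) -> b = 0; heap: [0-0 ALLOC][1-29 FREE]
Op 5: free(b) -> (freed b); heap: [0-29 FREE]
Op 6: c = malloc(6) -> c = 0; heap: [0-5 ALLOC][6-29 FREE]
malloc(1): first-fit scan over [0-5 ALLOC][6-29 FREE] -> 6

Answer: 6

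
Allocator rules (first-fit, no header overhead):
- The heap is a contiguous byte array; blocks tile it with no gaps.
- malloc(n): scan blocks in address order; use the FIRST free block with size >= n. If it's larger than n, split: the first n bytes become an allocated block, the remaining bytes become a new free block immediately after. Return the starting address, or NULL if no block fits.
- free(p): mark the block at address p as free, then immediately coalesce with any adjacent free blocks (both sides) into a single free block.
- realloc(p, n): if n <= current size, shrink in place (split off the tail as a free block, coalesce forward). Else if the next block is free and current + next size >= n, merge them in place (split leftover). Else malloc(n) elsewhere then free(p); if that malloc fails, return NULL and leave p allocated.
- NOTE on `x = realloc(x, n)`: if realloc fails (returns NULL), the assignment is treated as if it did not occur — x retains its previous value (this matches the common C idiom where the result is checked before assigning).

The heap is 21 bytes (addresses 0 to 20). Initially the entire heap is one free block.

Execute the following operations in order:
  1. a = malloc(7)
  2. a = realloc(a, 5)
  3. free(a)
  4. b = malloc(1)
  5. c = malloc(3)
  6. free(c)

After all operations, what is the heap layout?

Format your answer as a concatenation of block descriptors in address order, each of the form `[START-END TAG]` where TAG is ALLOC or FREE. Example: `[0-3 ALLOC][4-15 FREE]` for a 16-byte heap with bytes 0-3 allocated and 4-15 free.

Answer: [0-0 ALLOC][1-20 FREE]

Derivation:
Op 1: a = malloc(7) -> a = 0; heap: [0-6 ALLOC][7-20 FREE]
Op 2: a = realloc(a, 5) -> a = 0; heap: [0-4 ALLOC][5-20 FREE]
Op 3: free(a) -> (freed a); heap: [0-20 FREE]
Op 4: b = malloc(1) -> b = 0; heap: [0-0 ALLOC][1-20 FREE]
Op 5: c = malloc(3) -> c = 1; heap: [0-0 ALLOC][1-3 ALLOC][4-20 FREE]
Op 6: free(c) -> (freed c); heap: [0-0 ALLOC][1-20 FREE]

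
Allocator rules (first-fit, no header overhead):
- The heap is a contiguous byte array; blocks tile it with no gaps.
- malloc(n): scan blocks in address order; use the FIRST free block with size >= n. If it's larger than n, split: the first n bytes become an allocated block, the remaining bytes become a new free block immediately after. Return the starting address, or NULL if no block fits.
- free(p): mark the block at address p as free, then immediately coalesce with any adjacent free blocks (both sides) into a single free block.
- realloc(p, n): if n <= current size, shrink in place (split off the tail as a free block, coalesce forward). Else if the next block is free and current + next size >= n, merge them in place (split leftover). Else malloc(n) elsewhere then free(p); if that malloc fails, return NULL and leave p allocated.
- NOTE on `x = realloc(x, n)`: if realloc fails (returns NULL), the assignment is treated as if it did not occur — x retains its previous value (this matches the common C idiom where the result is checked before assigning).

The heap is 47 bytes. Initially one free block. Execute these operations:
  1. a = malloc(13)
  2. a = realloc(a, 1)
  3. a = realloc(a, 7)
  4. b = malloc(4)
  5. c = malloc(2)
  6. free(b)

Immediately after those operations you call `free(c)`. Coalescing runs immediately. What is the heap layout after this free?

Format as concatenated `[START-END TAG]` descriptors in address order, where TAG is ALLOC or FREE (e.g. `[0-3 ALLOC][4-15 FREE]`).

Op 1: a = malloc(13) -> a = 0; heap: [0-12 ALLOC][13-46 FREE]
Op 2: a = realloc(a, 1) -> a = 0; heap: [0-0 ALLOC][1-46 FREE]
Op 3: a = realloc(a, 7) -> a = 0; heap: [0-6 ALLOC][7-46 FREE]
Op 4: b = malloc(4) -> b = 7; heap: [0-6 ALLOC][7-10 ALLOC][11-46 FREE]
Op 5: c = malloc(2) -> c = 11; heap: [0-6 ALLOC][7-10 ALLOC][11-12 ALLOC][13-46 FREE]
Op 6: free(b) -> (freed b); heap: [0-6 ALLOC][7-10 FREE][11-12 ALLOC][13-46 FREE]
free(c): c = 11 -> block [11-12 ALLOC]; mark free, coalesce with adjacent free neighbors -> [0-6 ALLOC][7-46 FREE]

Answer: [0-6 ALLOC][7-46 FREE]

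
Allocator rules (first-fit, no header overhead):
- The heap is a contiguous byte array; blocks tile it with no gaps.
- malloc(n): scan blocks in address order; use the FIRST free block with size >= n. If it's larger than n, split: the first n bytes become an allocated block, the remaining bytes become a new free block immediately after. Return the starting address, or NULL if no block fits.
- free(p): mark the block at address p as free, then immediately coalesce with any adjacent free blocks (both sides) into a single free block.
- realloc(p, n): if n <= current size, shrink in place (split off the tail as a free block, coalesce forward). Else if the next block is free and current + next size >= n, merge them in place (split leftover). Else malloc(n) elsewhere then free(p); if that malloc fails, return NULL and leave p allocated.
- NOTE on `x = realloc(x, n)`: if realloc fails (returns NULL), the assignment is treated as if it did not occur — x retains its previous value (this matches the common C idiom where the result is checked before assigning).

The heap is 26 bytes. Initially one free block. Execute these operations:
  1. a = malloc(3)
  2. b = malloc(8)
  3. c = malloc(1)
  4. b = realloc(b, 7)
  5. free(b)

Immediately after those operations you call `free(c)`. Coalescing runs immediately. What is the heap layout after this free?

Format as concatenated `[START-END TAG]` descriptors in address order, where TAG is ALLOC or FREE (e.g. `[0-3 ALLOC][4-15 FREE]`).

Op 1: a = malloc(3) -> a = 0; heap: [0-2 ALLOC][3-25 FREE]
Op 2: b = malloc(8) -> b = 3; heap: [0-2 ALLOC][3-10 ALLOC][11-25 FREE]
Op 3: c = malloc(1) -> c = 11; heap: [0-2 ALLOC][3-10 ALLOC][11-11 ALLOC][12-25 FREE]
Op 4: b = realloc(b, 7) -> b = 3; heap: [0-2 ALLOC][3-9 ALLOC][10-10 FREE][11-11 ALLOC][12-25 FREE]
Op 5: free(b) -> (freed b); heap: [0-2 ALLOC][3-10 FREE][11-11 ALLOC][12-25 FREE]
free(c): c = 11 -> block [11-11 ALLOC]; mark free, coalesce with adjacent free neighbors -> [0-2 ALLOC][3-25 FREE]

Answer: [0-2 ALLOC][3-25 FREE]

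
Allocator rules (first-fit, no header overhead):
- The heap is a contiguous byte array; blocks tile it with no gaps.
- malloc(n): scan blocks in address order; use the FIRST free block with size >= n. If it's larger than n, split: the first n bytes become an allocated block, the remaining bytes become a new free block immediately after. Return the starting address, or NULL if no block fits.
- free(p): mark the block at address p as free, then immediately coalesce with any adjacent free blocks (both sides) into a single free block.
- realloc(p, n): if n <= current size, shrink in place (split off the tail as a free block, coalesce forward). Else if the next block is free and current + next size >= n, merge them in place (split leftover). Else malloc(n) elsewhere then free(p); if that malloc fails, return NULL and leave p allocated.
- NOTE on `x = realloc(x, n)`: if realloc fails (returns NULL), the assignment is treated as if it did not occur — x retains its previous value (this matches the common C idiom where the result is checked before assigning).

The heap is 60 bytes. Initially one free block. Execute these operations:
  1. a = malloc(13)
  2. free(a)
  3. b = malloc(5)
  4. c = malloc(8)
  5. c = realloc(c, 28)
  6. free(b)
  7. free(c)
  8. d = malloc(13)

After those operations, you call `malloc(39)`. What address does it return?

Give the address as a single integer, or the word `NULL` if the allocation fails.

Answer: 13

Derivation:
Op 1: a = malloc(13) -> a = 0; heap: [0-12 ALLOC][13-59 FREE]
Op 2: free(a) -> (freed a); heap: [0-59 FREE]
Op 3: b = malloc(5) -> b = 0; heap: [0-4 ALLOC][5-59 FREE]
Op 4: c = malloc(8) -> c = 5; heap: [0-4 ALLOC][5-12 ALLOC][13-59 FREE]
Op 5: c = realloc(c, 28) -> c = 5; heap: [0-4 ALLOC][5-32 ALLOC][33-59 FREE]
Op 6: free(b) -> (freed b); heap: [0-4 FREE][5-32 ALLOC][33-59 FREE]
Op 7: free(c) -> (freed c); heap: [0-59 FREE]
Op 8: d = malloc(13) -> d = 0; heap: [0-12 ALLOC][13-59 FREE]
malloc(39): first-fit scan over [0-12 ALLOC][13-59 FREE] -> 13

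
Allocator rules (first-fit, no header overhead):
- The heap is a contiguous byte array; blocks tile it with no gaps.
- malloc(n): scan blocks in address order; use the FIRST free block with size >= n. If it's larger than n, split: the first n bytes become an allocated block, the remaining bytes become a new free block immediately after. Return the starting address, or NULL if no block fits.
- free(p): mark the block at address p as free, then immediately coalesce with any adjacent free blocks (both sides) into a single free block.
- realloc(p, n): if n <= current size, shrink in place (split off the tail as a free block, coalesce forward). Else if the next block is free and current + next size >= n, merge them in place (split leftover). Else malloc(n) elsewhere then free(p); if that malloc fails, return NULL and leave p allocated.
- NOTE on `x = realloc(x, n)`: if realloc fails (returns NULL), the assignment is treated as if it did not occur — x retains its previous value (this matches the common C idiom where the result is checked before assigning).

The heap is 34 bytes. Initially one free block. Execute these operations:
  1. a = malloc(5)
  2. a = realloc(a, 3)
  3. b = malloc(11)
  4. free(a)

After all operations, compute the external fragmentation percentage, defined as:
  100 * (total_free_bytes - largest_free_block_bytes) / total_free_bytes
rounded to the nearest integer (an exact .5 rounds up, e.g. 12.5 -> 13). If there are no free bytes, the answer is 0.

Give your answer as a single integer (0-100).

Answer: 13

Derivation:
Op 1: a = malloc(5) -> a = 0; heap: [0-4 ALLOC][5-33 FREE]
Op 2: a = realloc(a, 3) -> a = 0; heap: [0-2 ALLOC][3-33 FREE]
Op 3: b = malloc(11) -> b = 3; heap: [0-2 ALLOC][3-13 ALLOC][14-33 FREE]
Op 4: free(a) -> (freed a); heap: [0-2 FREE][3-13 ALLOC][14-33 FREE]
Free blocks: [3 20] total_free=23 largest=20 -> 100*(23-20)/23 = 300/23 ≈ 13.043 -> rounds to 13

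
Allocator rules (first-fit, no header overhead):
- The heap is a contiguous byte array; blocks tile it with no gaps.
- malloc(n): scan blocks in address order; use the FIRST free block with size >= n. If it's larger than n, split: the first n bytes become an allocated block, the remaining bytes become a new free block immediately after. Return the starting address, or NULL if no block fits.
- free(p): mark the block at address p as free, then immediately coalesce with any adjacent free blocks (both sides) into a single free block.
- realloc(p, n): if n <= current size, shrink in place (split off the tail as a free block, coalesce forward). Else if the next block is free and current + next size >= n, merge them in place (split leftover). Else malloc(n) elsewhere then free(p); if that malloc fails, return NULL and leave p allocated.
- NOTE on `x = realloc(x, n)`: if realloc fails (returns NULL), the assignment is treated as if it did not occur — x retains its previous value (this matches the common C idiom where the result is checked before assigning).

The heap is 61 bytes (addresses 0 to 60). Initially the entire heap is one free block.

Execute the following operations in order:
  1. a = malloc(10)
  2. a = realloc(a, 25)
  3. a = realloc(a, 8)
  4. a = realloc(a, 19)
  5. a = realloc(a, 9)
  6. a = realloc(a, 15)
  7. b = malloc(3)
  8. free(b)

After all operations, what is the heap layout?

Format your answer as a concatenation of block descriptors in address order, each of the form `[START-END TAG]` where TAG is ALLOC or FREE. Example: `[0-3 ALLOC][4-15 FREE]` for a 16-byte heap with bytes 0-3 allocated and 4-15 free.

Op 1: a = malloc(10) -> a = 0; heap: [0-9 ALLOC][10-60 FREE]
Op 2: a = realloc(a, 25) -> a = 0; heap: [0-24 ALLOC][25-60 FREE]
Op 3: a = realloc(a, 8) -> a = 0; heap: [0-7 ALLOC][8-60 FREE]
Op 4: a = realloc(a, 19) -> a = 0; heap: [0-18 ALLOC][19-60 FREE]
Op 5: a = realloc(a, 9) -> a = 0; heap: [0-8 ALLOC][9-60 FREE]
Op 6: a = realloc(a, 15) -> a = 0; heap: [0-14 ALLOC][15-60 FREE]
Op 7: b = malloc(3) -> b = 15; heap: [0-14 ALLOC][15-17 ALLOC][18-60 FREE]
Op 8: free(b) -> (freed b); heap: [0-14 ALLOC][15-60 FREE]

Answer: [0-14 ALLOC][15-60 FREE]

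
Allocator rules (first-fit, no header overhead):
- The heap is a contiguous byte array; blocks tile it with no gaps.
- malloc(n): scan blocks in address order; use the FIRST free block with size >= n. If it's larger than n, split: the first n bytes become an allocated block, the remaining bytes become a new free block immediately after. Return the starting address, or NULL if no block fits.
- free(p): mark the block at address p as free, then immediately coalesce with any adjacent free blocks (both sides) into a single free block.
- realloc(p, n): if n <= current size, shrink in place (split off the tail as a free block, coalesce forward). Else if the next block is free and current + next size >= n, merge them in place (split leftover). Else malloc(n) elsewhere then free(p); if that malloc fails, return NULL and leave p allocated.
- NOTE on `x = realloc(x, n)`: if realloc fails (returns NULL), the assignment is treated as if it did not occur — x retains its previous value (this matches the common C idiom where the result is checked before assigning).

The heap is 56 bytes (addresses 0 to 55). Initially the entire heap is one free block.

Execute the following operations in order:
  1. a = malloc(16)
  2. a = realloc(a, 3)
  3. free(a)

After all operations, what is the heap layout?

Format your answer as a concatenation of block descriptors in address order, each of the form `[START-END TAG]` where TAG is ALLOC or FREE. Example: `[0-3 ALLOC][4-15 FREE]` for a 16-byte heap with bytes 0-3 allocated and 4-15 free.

Answer: [0-55 FREE]

Derivation:
Op 1: a = malloc(16) -> a = 0; heap: [0-15 ALLOC][16-55 FREE]
Op 2: a = realloc(a, 3) -> a = 0; heap: [0-2 ALLOC][3-55 FREE]
Op 3: free(a) -> (freed a); heap: [0-55 FREE]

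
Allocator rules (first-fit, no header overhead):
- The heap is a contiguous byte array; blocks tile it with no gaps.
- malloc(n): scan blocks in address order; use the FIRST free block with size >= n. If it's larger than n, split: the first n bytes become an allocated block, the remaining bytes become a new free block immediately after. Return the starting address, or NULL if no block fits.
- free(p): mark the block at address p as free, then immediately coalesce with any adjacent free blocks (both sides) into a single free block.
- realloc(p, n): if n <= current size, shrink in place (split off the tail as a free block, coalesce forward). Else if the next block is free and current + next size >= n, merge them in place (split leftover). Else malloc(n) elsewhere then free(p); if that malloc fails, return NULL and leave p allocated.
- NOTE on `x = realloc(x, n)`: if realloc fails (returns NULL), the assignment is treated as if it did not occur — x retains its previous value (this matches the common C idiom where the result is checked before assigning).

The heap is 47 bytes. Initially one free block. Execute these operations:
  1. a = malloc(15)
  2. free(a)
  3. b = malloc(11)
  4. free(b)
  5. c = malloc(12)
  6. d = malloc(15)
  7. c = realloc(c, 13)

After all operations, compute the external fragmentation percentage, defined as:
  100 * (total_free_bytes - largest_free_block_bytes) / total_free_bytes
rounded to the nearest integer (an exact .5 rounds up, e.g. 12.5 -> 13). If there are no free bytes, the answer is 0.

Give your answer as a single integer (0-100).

Op 1: a = malloc(15) -> a = 0; heap: [0-14 ALLOC][15-46 FREE]
Op 2: free(a) -> (freed a); heap: [0-46 FREE]
Op 3: b = malloc(11) -> b = 0; heap: [0-10 ALLOC][11-46 FREE]
Op 4: free(b) -> (freed b); heap: [0-46 FREE]
Op 5: c = malloc(12) -> c = 0; heap: [0-11 ALLOC][12-46 FREE]
Op 6: d = malloc(15) -> d = 12; heap: [0-11 ALLOC][12-26 ALLOC][27-46 FREE]
Op 7: c = realloc(c, 13) -> c = 27; heap: [0-11 FREE][12-26 ALLOC][27-39 ALLOC][40-46 FREE]
Free blocks: [12 7] total_free=19 largest=12 -> 100*(19-12)/19 = 700/19 ≈ 36.842 -> rounds to 37

Answer: 37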